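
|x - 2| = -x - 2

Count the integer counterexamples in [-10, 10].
Counterexamples in [-10, 10]: {-10, -9, -8, -7, -6, -5, -4, -3, -2, -1, 0, 1, 2, 3, 4, 5, 6, 7, 8, 9, 10}.

Counting them gives 21 values.

Answer: 21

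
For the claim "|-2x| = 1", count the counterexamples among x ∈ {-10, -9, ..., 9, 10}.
Counterexamples in [-10, 10]: {-10, -9, -8, -7, -6, -5, -4, -3, -2, -1, 0, 1, 2, 3, 4, 5, 6, 7, 8, 9, 10}.

Counting them gives 21 values.

Answer: 21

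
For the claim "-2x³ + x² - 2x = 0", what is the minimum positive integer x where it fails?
Testing positive integers:
x = 1: LHS = -2·1³ + 1² - 2·1 = -3; -3 = 0 — FAILS  ← smallest positive counterexample

Answer: x = 1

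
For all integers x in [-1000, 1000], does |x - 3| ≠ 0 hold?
The claim fails at x = 3:
x = 3: LHS = |3 - 3| = |0| = 0; 0 ≠ 0 — FAILS

Because a single integer refutes it, the statement is false.

Answer: False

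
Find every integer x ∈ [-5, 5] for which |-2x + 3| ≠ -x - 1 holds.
Over all integers in [-5, 5], LHS − RHS is always positive; it is smallest at x = 1, where it equals 3:
x = 1: LHS = |-2·1 + 3| = |1| = 1, RHS = -1 - 1 = -2; 1 ≠ -2 — holds
At the ends of the range:
x = -5: LHS = |-2·(-5) + 3| = |13| = 13, RHS = -(-5) - 1 = 4; 13 ≠ 4 — holds
x = 5: LHS = |-2·5 + 3| = |-7| = 7, RHS = -5 - 1 = -6; 7 ≠ -6 — holds
Hence LHS − RHS is never 0, i.e. the two sides are never equal, so the relation holds for every integer in [-5, 5].

Answer: All integers in [-5, 5]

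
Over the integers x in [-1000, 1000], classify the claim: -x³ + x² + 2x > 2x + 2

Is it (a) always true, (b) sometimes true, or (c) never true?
Holds at x = -2: LHS = -(-2)³ + (-2)² + 2·(-2) = 8, RHS = 2·(-2) + 2 = -2; 8 > -2 — holds
Fails at x = 0: LHS = -0³ + 0² + 2·0 = 0, RHS = 2·0 + 2 = 2; 0 > 2 — FAILS
It is satisfied by some integers in the range but not all.

Answer: Sometimes true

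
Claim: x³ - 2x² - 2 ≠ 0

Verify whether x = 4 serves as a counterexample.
Substitute x = 4 into the relation:
x = 4: LHS = 4³ - 2·4² - 2 = 30; 30 ≠ 0 — holds

The relation holds at x = 4, so it is not a counterexample.

Answer: No, x = 4 is not a counterexample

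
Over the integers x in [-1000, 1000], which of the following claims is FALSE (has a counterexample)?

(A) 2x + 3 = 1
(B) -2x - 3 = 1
(A) x = 0: LHS = 2·0 + 3 = 3; 3 = 1 — FAILS
(B) x = 0: LHS = -2·0 - 3 = -3; -3 = 1 — FAILS

Answer: Both A and B are false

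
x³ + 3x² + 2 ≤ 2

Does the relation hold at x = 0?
x = 0: LHS = 0³ + 3·0² + 2 = 2; 2 ≤ 2 — holds

The relation is satisfied at x = 0.

Answer: Yes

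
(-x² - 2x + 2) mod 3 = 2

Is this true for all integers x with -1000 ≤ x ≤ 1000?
The claim fails at x = -1:
x = -1: LHS = (-(-1)² - 2·(-1) + 2) mod 3 = 3 mod 3 = 0; 0 = 2 — FAILS

Because a single integer refutes it, the statement is false.

Answer: False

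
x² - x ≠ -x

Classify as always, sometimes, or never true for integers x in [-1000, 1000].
Holds at x = 1: LHS = 1² - 1 = 0; 0 ≠ -1 — holds
Fails at x = 0: LHS = 0² - 0 = 0, RHS = -0 = 0; 0 ≠ 0 — FAILS
It is satisfied by some integers in the range but not all.

Answer: Sometimes true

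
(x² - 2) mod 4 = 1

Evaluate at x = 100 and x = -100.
x = 100: LHS = (100² - 2) mod 4 = 9998 mod 4 = 2; 2 = 1 — FAILS
x = -100: LHS = ((-100)² - 2) mod 4 = 9998 mod 4 = 2; 2 = 1 — FAILS

Answer: No, fails for both x = 100 and x = -100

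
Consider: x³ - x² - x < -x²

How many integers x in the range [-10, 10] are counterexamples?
Counterexamples in [-10, 10]: {-1, 0, 1, 2, 3, 4, 5, 6, 7, 8, 9, 10}.

Counting them gives 12 values.

Answer: 12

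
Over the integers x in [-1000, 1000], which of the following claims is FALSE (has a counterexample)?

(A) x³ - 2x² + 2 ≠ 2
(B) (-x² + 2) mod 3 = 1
(A) x = 0: LHS = 0³ - 2·0² + 2 = 2; 2 ≠ 2 — FAILS
(B) x = 0: LHS = (-0² + 2) mod 3 = 2 mod 3 = 2; 2 = 1 — FAILS

Answer: Both A and B are false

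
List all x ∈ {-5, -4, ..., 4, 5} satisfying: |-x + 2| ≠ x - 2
Holds for: {-5, -4, -3, -2, -1, 0, 1}
Fails for: {2, 3, 4, 5}

Answer: {-5, -4, -3, -2, -1, 0, 1}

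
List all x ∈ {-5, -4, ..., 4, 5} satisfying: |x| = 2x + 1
Track d = LHS − RHS over the integers in [-5, 5]. Equality would need d = 0, but d changes sign only between consecutive integers, jumping over 0:
x = -1: LHS = |-1| = 1, RHS = 2·(-1) + 1 = -1; 1 = -1 — FAILS  (d = 2)
x = 0: LHS = |0| = 0, RHS = 2·0 + 1 = 1; 0 = 1 — FAILS  (d = -1)
Away from these crossings d keeps a constant sign, and checking every integer in [-5, 5] confirms d ≠ 0 throughout. Hence the two sides are never equal, so the claimed relation (=) fails for every integer in [-5, 5].

Answer: None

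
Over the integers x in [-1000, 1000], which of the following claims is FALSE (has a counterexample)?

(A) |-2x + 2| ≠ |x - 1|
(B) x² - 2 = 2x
(A) x = 1: LHS = |-2·1 + 2| = |0| = 0, RHS = |1 - 1| = |0| = 0; 0 ≠ 0 — FAILS
(B) x = 0: LHS = 0² - 2 = -2, RHS = 2·0 = 0; -2 = 0 — FAILS

Answer: Both A and B are false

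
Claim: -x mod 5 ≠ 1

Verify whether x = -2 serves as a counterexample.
Substitute x = -2 into the relation:
x = -2: LHS = (-(-2)) mod 5 = 2 mod 5 = 2; 2 ≠ 1 — holds

The claim holds here, so x = -2 is not a counterexample. (A counterexample exists elsewhere, e.g. x = -1.)

Answer: No, x = -2 is not a counterexample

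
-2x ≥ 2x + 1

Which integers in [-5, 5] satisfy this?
Holds for: {-5, -4, -3, -2, -1}
Fails for: {0, 1, 2, 3, 4, 5}

Answer: {-5, -4, -3, -2, -1}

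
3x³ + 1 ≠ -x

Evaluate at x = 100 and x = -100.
x = 100: LHS = 3·100³ + 1 = 3000001; 3000001 ≠ -100 — holds
x = -100: LHS = 3·(-100)³ + 1 = -2999999, RHS = -(-100) = 100; -2999999 ≠ 100 — holds

Answer: Yes, holds for both x = 100 and x = -100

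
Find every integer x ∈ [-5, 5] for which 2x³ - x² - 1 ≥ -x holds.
Holds for: {1, 2, 3, 4, 5}
Fails for: {-5, -4, -3, -2, -1, 0}

Answer: {1, 2, 3, 4, 5}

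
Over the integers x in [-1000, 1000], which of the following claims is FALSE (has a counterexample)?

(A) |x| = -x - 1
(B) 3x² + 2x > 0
(A) x = 0: LHS = |0| = 0, RHS = -0 - 1 = -1; 0 = -1 — FAILS
(B) x = 0: LHS = 3·0² + 2·0 = 0; 0 > 0 — FAILS

Answer: Both A and B are false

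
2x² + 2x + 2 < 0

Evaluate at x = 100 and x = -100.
x = 100: LHS = 2·100² + 2·100 + 2 = 20202; 20202 < 0 — FAILS
x = -100: LHS = 2·(-100)² + 2·(-100) + 2 = 19802; 19802 < 0 — FAILS

Answer: No, fails for both x = 100 and x = -100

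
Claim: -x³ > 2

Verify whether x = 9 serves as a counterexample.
Substitute x = 9 into the relation:
x = 9: LHS = -9³ = -729; -729 > 2 — FAILS

Since the claim fails at x = 9, this value is a counterexample.

Answer: Yes, x = 9 is a counterexample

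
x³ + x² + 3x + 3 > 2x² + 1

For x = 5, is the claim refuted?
Substitute x = 5 into the relation:
x = 5: LHS = 5³ + 5² + 3·5 + 3 = 168, RHS = 2·5² + 1 = 51; 168 > 51 — holds

The claim holds here, so x = 5 is not a counterexample. (A counterexample exists elsewhere, e.g. x = -1.)

Answer: No, x = 5 is not a counterexample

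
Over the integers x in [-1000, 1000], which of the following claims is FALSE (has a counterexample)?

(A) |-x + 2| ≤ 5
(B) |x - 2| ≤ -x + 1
(A) x = -4: LHS = |-(-4) + 2| = |6| = 6; 6 ≤ 5 — FAILS
(B) x = 0: LHS = |0 - 2| = |-2| = 2, RHS = -0 + 1 = 1; 2 ≤ 1 — FAILS

Answer: Both A and B are false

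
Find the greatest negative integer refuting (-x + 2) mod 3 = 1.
Testing negative integers from -1 downward:
x = -1: LHS = (-(-1) + 2) mod 3 = 3 mod 3 = 0; 0 = 1 — FAILS  ← closest negative counterexample to 0

Answer: x = -1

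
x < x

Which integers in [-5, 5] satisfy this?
Over all integers in [-5, 5], LHS − RHS is smallest at x = 0, where it equals 0:
x = 0: 0 < 0 — FAILS
At the ends of the range:
x = -5: -5 < -5 — FAILS
x = 5: 5 < 5 — FAILS
Hence LHS − RHS is never negative, i.e. LHS ≥ RHS throughout, so the claimed relation (<) fails for every integer in [-5, 5].

Answer: None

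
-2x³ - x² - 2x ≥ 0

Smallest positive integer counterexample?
Testing positive integers:
x = 1: LHS = -2·1³ - 1² - 2·1 = -5; -5 ≥ 0 — FAILS  ← smallest positive counterexample

Answer: x = 1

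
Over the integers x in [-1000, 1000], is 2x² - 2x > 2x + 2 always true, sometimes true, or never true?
Holds at x = -1: LHS = 2·(-1)² - 2·(-1) = 4, RHS = 2·(-1) + 2 = 0; 4 > 0 — holds
Fails at x = 0: LHS = 2·0² - 2·0 = 0, RHS = 2·0 + 2 = 2; 0 > 2 — FAILS
It is satisfied by some integers in the range but not all.

Answer: Sometimes true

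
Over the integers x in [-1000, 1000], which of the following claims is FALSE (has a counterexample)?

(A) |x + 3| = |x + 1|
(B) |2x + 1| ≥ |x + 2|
(A) x = 0: LHS = |0 + 3| = |3| = 3, RHS = |0 + 1| = |1| = 1; 3 = 1 — FAILS
(B) x = 0: LHS = |2·0 + 1| = |1| = 1, RHS = |0 + 2| = |2| = 2; 1 ≥ 2 — FAILS

Answer: Both A and B are false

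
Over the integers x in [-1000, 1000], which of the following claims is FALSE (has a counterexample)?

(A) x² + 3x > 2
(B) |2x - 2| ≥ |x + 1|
(A) x = 0: LHS = 0² + 3·0 = 0; 0 > 2 — FAILS
(B) x = 1: LHS = |2·1 - 2| = |0| = 0, RHS = |1 + 1| = |2| = 2; 0 ≥ 2 — FAILS

Answer: Both A and B are false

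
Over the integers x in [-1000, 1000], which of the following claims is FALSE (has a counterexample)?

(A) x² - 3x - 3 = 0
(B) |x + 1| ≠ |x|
(A) x = 0: LHS = 0² - 3·0 - 3 = -3; -3 = 0 — FAILS

(B) Track d = LHS − RHS over the integers in [-1000, 1000]. Equality would need d = 0, but d changes sign only between consecutive integers, jumping over 0:
x = -1: LHS = |(-1) + 1| = |0| = 0, RHS = |-1| = 1; 0 ≠ 1 — holds  (d = -1)
x = 0: LHS = |0 + 1| = |1| = 1, RHS = |0| = 0; 1 ≠ 0 — holds  (d = 1)
Away from these crossings d keeps a constant sign, and checking every integer in [-1000, 1000] confirms d ≠ 0 throughout. Hence the two sides are never equal, so the relation holds for every integer in [-1000, 1000].

Only (A) has a counterexample.

Answer: A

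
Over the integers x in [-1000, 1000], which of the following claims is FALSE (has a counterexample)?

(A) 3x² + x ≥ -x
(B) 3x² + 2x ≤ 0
(A) Over all integers in [-1000, 1000], LHS − RHS is smallest at x = 0, where it equals 0:
x = 0: LHS = 3·0² + 0 = 0, RHS = -0 = 0; 0 ≥ 0 — holds
At the ends of the range:
x = -1000: LHS = 3·(-1000)² + (-1000) = 2999000, RHS = -(-1000) = 1000; 2999000 ≥ 1000 — holds
x = 1000: LHS = 3·1000² + 1000 = 3001000; 3001000 ≥ -1000 — holds
Hence LHS − RHS is never negative, i.e. LHS ≥ RHS throughout, so the relation holds for every integer in [-1000, 1000].

(B) x = 1: LHS = 3·1² + 2·1 = 5; 5 ≤ 0 — FAILS

Only (B) has a counterexample.

Answer: B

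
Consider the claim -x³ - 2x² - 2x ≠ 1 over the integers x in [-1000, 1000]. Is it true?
The claim fails at x = -1:
x = -1: LHS = -(-1)³ - 2·(-1)² - 2·(-1) = 1; 1 ≠ 1 — FAILS

Because a single integer refutes it, the statement is false.

Answer: False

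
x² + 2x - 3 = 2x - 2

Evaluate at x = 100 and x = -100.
x = 100: LHS = 100² + 2·100 - 3 = 10197, RHS = 2·100 - 2 = 198; 10197 = 198 — FAILS
x = -100: LHS = (-100)² + 2·(-100) - 3 = 9797, RHS = 2·(-100) - 2 = -202; 9797 = -202 — FAILS

Answer: No, fails for both x = 100 and x = -100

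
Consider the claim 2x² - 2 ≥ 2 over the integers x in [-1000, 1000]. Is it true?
The claim fails at x = 0:
x = 0: LHS = 2·0² - 2 = -2; -2 ≥ 2 — FAILS

Because a single integer refutes it, the statement is false.

Answer: False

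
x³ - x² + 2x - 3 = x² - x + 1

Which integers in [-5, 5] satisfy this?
Track d = LHS − RHS over the integers in [-5, 5]. Equality would need d = 0, but d changes sign only between consecutive integers, jumping over 0:
x = 1: LHS = 1³ - 1² + 2·1 - 3 = -1, RHS = 1² - 1 + 1 = 1; -1 = 1 — FAILS  (d = -2)
x = 2: LHS = 2³ - 2² + 2·2 - 3 = 5, RHS = 2² - 2 + 1 = 3; 5 = 3 — FAILS  (d = 2)
Away from these crossings d keeps a constant sign, and checking every integer in [-5, 5] confirms d ≠ 0 throughout. Hence the two sides are never equal, so the claimed relation (=) fails for every integer in [-5, 5].

Answer: None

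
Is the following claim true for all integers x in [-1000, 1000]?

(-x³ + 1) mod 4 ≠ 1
The claim fails at x = 0:
x = 0: LHS = (-0³ + 1) mod 4 = 1 mod 4 = 1; 1 ≠ 1 — FAILS

Because a single integer refutes it, the statement is false.

Answer: False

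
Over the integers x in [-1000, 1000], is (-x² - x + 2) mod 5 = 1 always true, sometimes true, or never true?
Holds at x = 2: LHS = (-2² - 2 + 2) mod 5 = (-4) mod 5 = 1; 1 = 1 — holds
Fails at x = 0: LHS = (-0² - 0 + 2) mod 5 = 2 mod 5 = 2; 2 = 1 — FAILS
It is satisfied by some integers in the range but not all.

Answer: Sometimes true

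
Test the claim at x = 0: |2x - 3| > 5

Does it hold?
x = 0: LHS = |2·0 - 3| = |-3| = 3; 3 > 5 — FAILS

The relation fails at x = 0, so x = 0 is a counterexample.

Answer: No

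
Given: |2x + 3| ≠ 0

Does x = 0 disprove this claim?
Substitute x = 0 into the relation:
x = 0: LHS = |2·0 + 3| = |3| = 3; 3 ≠ 0 — holds

The relation holds at x = 0, so it is not a counterexample.

Answer: No, x = 0 is not a counterexample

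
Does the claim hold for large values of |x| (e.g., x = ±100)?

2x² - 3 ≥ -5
x = 100: LHS = 2·100² - 3 = 19997; 19997 ≥ -5 — holds
x = -100: LHS = 2·(-100)² - 3 = 19997; 19997 ≥ -5 — holds

Answer: Yes, holds for both x = 100 and x = -100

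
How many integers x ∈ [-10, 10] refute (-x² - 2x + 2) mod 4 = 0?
Counterexamples in [-10, 10]: {-10, -9, -8, -7, -6, -5, -4, -3, -2, -1, 0, 1, 2, 3, 4, 5, 6, 7, 8, 9, 10}.

Counting them gives 21 values.

Answer: 21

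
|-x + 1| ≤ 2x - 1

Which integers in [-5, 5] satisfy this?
Holds for: {1, 2, 3, 4, 5}
Fails for: {-5, -4, -3, -2, -1, 0}

Answer: {1, 2, 3, 4, 5}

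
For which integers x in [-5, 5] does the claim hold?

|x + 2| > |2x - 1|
Holds for: {0, 1, 2}
Fails for: {-5, -4, -3, -2, -1, 3, 4, 5}

Answer: {0, 1, 2}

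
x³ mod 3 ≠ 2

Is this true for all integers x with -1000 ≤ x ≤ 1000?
The claim fails at x = -1:
x = -1: LHS = ((-1)³) mod 3 = (-1) mod 3 = 2; 2 ≠ 2 — FAILS

Because a single integer refutes it, the statement is false.

Answer: False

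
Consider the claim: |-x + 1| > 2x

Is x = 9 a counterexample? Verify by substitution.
Substitute x = 9 into the relation:
x = 9: LHS = |-9 + 1| = |-8| = 8, RHS = 2·9 = 18; 8 > 18 — FAILS

Since the claim fails at x = 9, this value is a counterexample.

Answer: Yes, x = 9 is a counterexample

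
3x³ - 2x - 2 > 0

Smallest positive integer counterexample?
Testing positive integers:
x = 1: LHS = 3·1³ - 2·1 - 2 = -1; -1 > 0 — FAILS  ← smallest positive counterexample

Answer: x = 1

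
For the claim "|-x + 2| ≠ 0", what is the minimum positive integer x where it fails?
Testing positive integers:
x = 1: LHS = |-1 + 2| = |1| = 1; 1 ≠ 0 — holds
x = 2: LHS = |-2 + 2| = |0| = 0; 0 ≠ 0 — FAILS  ← smallest positive counterexample

Answer: x = 2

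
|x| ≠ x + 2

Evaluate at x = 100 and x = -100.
x = 100: LHS = |100| = 100, RHS = 100 + 2 = 102; 100 ≠ 102 — holds
x = -100: LHS = |-100| = 100, RHS = (-100) + 2 = -98; 100 ≠ -98 — holds

Answer: Yes, holds for both x = 100 and x = -100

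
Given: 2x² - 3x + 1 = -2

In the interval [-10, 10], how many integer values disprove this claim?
Counterexamples in [-10, 10]: {-10, -9, -8, -7, -6, -5, -4, -3, -2, -1, 0, 1, 2, 3, 4, 5, 6, 7, 8, 9, 10}.

Counting them gives 21 values.

Answer: 21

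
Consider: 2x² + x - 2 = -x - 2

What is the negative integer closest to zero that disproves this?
Testing negative integers from -1 downward:
x = -1: LHS = 2·(-1)² + (-1) - 2 = -1, RHS = -(-1) - 2 = -1; -1 = -1 — holds
x = -2: LHS = 2·(-2)² + (-2) - 2 = 4, RHS = -(-2) - 2 = 0; 4 = 0 — FAILS  ← closest negative counterexample to 0

Answer: x = -2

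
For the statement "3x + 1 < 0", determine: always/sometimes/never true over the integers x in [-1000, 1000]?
Holds at x = -1: LHS = 3·(-1) + 1 = -2; -2 < 0 — holds
Fails at x = 0: LHS = 3·0 + 1 = 1; 1 < 0 — FAILS
It is satisfied by some integers in the range but not all.

Answer: Sometimes true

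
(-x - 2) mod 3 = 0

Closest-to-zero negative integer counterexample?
Testing negative integers from -1 downward:
x = -1: LHS = (-(-1) - 2) mod 3 = (-1) mod 3 = 2; 2 = 0 — FAILS  ← closest negative counterexample to 0

Answer: x = -1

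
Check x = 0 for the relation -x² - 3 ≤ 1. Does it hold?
x = 0: LHS = -0² - 3 = -3; -3 ≤ 1 — holds

The relation is satisfied at x = 0.

Answer: Yes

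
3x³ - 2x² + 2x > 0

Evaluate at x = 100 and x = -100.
x = 100: LHS = 3·100³ - 2·100² + 2·100 = 2980200; 2980200 > 0 — holds
x = -100: LHS = 3·(-100)³ - 2·(-100)² + 2·(-100) = -3020200; -3020200 > 0 — FAILS

Answer: Partially: holds for x = 100, fails for x = -100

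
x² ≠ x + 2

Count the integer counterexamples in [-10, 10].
Counterexamples in [-10, 10]: {-1, 2}.

Counting them gives 2 values.

Answer: 2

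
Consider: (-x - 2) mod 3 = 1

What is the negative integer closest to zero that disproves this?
Testing negative integers from -1 downward:
x = -1: LHS = (-(-1) - 2) mod 3 = (-1) mod 3 = 2; 2 = 1 — FAILS  ← closest negative counterexample to 0

Answer: x = -1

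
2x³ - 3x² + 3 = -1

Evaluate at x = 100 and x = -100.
x = 100: LHS = 2·100³ - 3·100² + 3 = 1970003; 1970003 = -1 — FAILS
x = -100: LHS = 2·(-100)³ - 3·(-100)² + 3 = -2029997; -2029997 = -1 — FAILS

Answer: No, fails for both x = 100 and x = -100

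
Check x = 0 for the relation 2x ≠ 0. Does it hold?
x = 0: LHS = 2·0 = 0; 0 ≠ 0 — FAILS

The relation fails at x = 0, so x = 0 is a counterexample.

Answer: No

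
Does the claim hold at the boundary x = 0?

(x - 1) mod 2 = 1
x = 0: LHS = (0 - 1) mod 2 = (-1) mod 2 = 1; 1 = 1 — holds

The relation is satisfied at x = 0.

Answer: Yes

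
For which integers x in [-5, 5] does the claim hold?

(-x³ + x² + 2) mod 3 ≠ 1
Holds for: {-5, -3, -2, 0, 1, 3, 4}
Fails for: {-4, -1, 2, 5}

Answer: {-5, -3, -2, 0, 1, 3, 4}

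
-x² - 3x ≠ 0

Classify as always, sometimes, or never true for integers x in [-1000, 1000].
Holds at x = 1: LHS = -1² - 3·1 = -4; -4 ≠ 0 — holds
Fails at x = 0: LHS = -0² - 3·0 = 0; 0 ≠ 0 — FAILS
It is satisfied by some integers in the range but not all.

Answer: Sometimes true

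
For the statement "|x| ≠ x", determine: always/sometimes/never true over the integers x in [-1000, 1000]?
Holds at x = -1: LHS = |-1| = 1; 1 ≠ -1 — holds
Fails at x = 0: LHS = |0| = 0; 0 ≠ 0 — FAILS
It is satisfied by some integers in the range but not all.

Answer: Sometimes true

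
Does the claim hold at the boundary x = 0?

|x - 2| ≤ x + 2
x = 0: LHS = |0 - 2| = |-2| = 2, RHS = 0 + 2 = 2; 2 ≤ 2 — holds

The relation is satisfied at x = 0.

Answer: Yes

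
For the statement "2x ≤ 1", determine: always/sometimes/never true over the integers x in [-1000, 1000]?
Holds at x = 0: LHS = 2·0 = 0; 0 ≤ 1 — holds
Fails at x = 1: LHS = 2·1 = 2; 2 ≤ 1 — FAILS
It is satisfied by some integers in the range but not all.

Answer: Sometimes true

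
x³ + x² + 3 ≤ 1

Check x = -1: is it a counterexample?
Substitute x = -1 into the relation:
x = -1: LHS = (-1)³ + (-1)² + 3 = 3; 3 ≤ 1 — FAILS

Since the claim fails at x = -1, this value is a counterexample.

Answer: Yes, x = -1 is a counterexample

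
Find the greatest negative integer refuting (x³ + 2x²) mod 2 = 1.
Testing negative integers from -1 downward:
x = -1: LHS = ((-1)³ + 2·(-1)²) mod 2 = 1 mod 2 = 1; 1 = 1 — holds
x = -2: LHS = ((-2)³ + 2·(-2)²) mod 2 = 0 mod 2 = 0; 0 = 1 — FAILS  ← closest negative counterexample to 0

Answer: x = -2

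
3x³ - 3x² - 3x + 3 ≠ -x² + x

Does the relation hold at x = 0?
x = 0: LHS = 3·0³ - 3·0² - 3·0 + 3 = 3, RHS = -0² + 0 = 0; 3 ≠ 0 — holds

The relation is satisfied at x = 0.

Answer: Yes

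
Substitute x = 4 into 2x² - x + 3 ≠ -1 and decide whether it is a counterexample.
Substitute x = 4 into the relation:
x = 4: LHS = 2·4² - 4 + 3 = 31; 31 ≠ -1 — holds

The relation holds at x = 4, so it is not a counterexample.

Answer: No, x = 4 is not a counterexample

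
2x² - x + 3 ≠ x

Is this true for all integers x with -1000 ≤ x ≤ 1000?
Over all integers in [-1000, 1000], LHS − RHS is always positive; it is smallest at x = 0, where it equals 3:
x = 0: LHS = 2·0² - 0 + 3 = 3; 3 ≠ 0 — holds
At the ends of the range:
x = -1000: LHS = 2·(-1000)² - (-1000) + 3 = 2001003; 2001003 ≠ -1000 — holds
x = 1000: LHS = 2·1000² - 1000 + 3 = 1999003; 1999003 ≠ 1000 — holds
Hence LHS − RHS is never 0, i.e. the two sides are never equal, so the relation holds for every integer in [-1000, 1000].

No counterexample exists.

Answer: True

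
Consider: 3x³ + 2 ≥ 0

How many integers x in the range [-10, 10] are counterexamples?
Counterexamples in [-10, 10]: {-10, -9, -8, -7, -6, -5, -4, -3, -2, -1}.

Counting them gives 10 values.

Answer: 10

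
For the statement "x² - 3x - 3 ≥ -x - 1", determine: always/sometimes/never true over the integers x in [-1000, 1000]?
Holds at x = -1: LHS = (-1)² - 3·(-1) - 3 = 1, RHS = -(-1) - 1 = 0; 1 ≥ 0 — holds
Fails at x = 0: LHS = 0² - 3·0 - 3 = -3, RHS = -0 - 1 = -1; -3 ≥ -1 — FAILS
It is satisfied by some integers in the range but not all.

Answer: Sometimes true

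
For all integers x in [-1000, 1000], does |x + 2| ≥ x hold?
Over all integers in [-1000, 1000], LHS − RHS is smallest at x = 0, where it equals 2:
x = 0: LHS = |0 + 2| = |2| = 2; 2 ≥ 0 — holds
At the ends of the range:
x = -1000: LHS = |(-1000) + 2| = |-998| = 998; 998 ≥ -1000 — holds
x = 1000: LHS = |1000 + 2| = |1002| = 1002; 1002 ≥ 1000 — holds
Hence LHS − RHS is never negative, i.e. LHS ≥ RHS throughout, so the relation holds for every integer in [-1000, 1000].

No counterexample exists.

Answer: True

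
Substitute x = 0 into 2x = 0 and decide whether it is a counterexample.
Substitute x = 0 into the relation:
x = 0: LHS = 2·0 = 0; 0 = 0 — holds

The claim holds here, so x = 0 is not a counterexample. (A counterexample exists elsewhere, e.g. x = 1.)

Answer: No, x = 0 is not a counterexample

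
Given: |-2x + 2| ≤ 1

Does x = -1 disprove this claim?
Substitute x = -1 into the relation:
x = -1: LHS = |-2·(-1) + 2| = |4| = 4; 4 ≤ 1 — FAILS

Since the claim fails at x = -1, this value is a counterexample.

Answer: Yes, x = -1 is a counterexample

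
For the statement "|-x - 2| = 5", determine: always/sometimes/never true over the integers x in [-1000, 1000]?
Holds at x = 3: LHS = |-3 - 2| = |-5| = 5; 5 = 5 — holds
Fails at x = 0: LHS = |-0 - 2| = |-2| = 2; 2 = 5 — FAILS
It is satisfied by some integers in the range but not all.

Answer: Sometimes true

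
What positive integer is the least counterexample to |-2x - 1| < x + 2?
Testing positive integers:
x = 1: LHS = |-2·1 - 1| = |-3| = 3, RHS = 1 + 2 = 3; 3 < 3 — FAILS  ← smallest positive counterexample

Answer: x = 1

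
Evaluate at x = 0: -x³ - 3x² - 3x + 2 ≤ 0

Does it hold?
x = 0: LHS = -0³ - 3·0² - 3·0 + 2 = 2; 2 ≤ 0 — FAILS

The relation fails at x = 0, so x = 0 is a counterexample.

Answer: No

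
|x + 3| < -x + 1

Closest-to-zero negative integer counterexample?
Testing negative integers from -1 downward:
x = -1: LHS = |(-1) + 3| = |2| = 2, RHS = -(-1) + 1 = 2; 2 < 2 — FAILS  ← closest negative counterexample to 0

Answer: x = -1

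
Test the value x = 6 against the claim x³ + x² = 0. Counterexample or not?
Substitute x = 6 into the relation:
x = 6: LHS = 6³ + 6² = 252; 252 = 0 — FAILS

Since the claim fails at x = 6, this value is a counterexample.

Answer: Yes, x = 6 is a counterexample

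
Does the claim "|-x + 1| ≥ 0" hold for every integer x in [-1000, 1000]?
An absolute value is never negative, so the left side is ≥ 0 for every x, while the right side is 0. Tightest case in [-1000, 1000] is x = 1:
x = 1: LHS = |-1 + 1| = |0| = 0; 0 ≥ 0 — holds
Hence LHS − RHS is never negative, i.e. LHS ≥ RHS throughout, so the relation holds for every integer in [-1000, 1000].

No counterexample exists.

Answer: True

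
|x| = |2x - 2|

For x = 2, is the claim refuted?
Substitute x = 2 into the relation:
x = 2: LHS = |2| = 2, RHS = |2·2 - 2| = |2| = 2; 2 = 2 — holds

The claim holds here, so x = 2 is not a counterexample. (A counterexample exists elsewhere, e.g. x = 0.)

Answer: No, x = 2 is not a counterexample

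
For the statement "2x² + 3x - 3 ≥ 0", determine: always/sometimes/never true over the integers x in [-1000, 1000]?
Holds at x = 1: LHS = 2·1² + 3·1 - 3 = 2; 2 ≥ 0 — holds
Fails at x = 0: LHS = 2·0² + 3·0 - 3 = -3; -3 ≥ 0 — FAILS
It is satisfied by some integers in the range but not all.

Answer: Sometimes true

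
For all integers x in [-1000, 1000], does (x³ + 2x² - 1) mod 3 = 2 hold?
The claim fails at x = -1:
x = -1: LHS = ((-1)³ + 2·(-1)² - 1) mod 3 = 0 mod 3 = 0; 0 = 2 — FAILS

Because a single integer refutes it, the statement is false.

Answer: False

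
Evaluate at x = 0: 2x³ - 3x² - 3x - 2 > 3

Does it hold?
x = 0: LHS = 2·0³ - 3·0² - 3·0 - 2 = -2; -2 > 3 — FAILS

The relation fails at x = 0, so x = 0 is a counterexample.

Answer: No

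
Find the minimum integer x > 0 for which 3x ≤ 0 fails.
Testing positive integers:
x = 1: LHS = 3·1 = 3; 3 ≤ 0 — FAILS  ← smallest positive counterexample

Answer: x = 1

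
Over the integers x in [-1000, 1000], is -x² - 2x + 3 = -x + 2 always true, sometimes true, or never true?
Track d = LHS − RHS over the integers in [-1000, 1000]. Equality would need d = 0, but d changes sign only between consecutive integers, jumping over 0:
x = -2: LHS = -(-2)² - 2·(-2) + 3 = 3, RHS = -(-2) + 2 = 4; 3 = 4 — FAILS  (d = -1)
x = -1: LHS = -(-1)² - 2·(-1) + 3 = 4, RHS = -(-1) + 2 = 3; 4 = 3 — FAILS  (d = 1)
x = 0: LHS = -0² - 2·0 + 3 = 3, RHS = -0 + 2 = 2; 3 = 2 — FAILS  (d = 1)
x = 1: LHS = -1² - 2·1 + 3 = 0, RHS = -1 + 2 = 1; 0 = 1 — FAILS  (d = -1)
Away from these crossings d keeps a constant sign, and checking every integer in [-1000, 1000] confirms d ≠ 0 throughout. Hence the two sides are never equal, so the claimed relation (=) fails for every integer in [-1000, 1000].

No integer in the range satisfies it.

Answer: Never true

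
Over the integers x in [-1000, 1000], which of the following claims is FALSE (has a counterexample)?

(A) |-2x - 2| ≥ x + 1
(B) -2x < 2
(A) Over all integers in [-1000, 1000], LHS − RHS is smallest at x = -1, where it equals 0:
x = -1: LHS = |-2·(-1) - 2| = |0| = 0, RHS = (-1) + 1 = 0; 0 ≥ 0 — holds
At the ends of the range:
x = -1000: LHS = |-2·(-1000) - 2| = |1998| = 1998, RHS = (-1000) + 1 = -999; 1998 ≥ -999 — holds
x = 1000: LHS = |-2·1000 - 2| = |-2002| = 2002, RHS = 1000 + 1 = 1001; 2002 ≥ 1001 — holds
Hence LHS − RHS is never negative, i.e. LHS ≥ RHS throughout, so the relation holds for every integer in [-1000, 1000].

(B) x = -1: LHS = -2·(-1) = 2; 2 < 2 — FAILS

Only (B) has a counterexample.

Answer: B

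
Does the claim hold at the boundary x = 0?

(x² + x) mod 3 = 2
x = 0: LHS = (0² + 0) mod 3 = 0 mod 3 = 0; 0 = 2 — FAILS

The relation fails at x = 0, so x = 0 is a counterexample.

Answer: No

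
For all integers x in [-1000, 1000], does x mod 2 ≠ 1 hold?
The claim fails at x = 1:
x = 1: LHS = 1 mod 2 = 1; 1 ≠ 1 — FAILS

Because a single integer refutes it, the statement is false.

Answer: False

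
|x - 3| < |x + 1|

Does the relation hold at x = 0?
x = 0: LHS = |0 - 3| = |-3| = 3, RHS = |0 + 1| = |1| = 1; 3 < 1 — FAILS

The relation fails at x = 0, so x = 0 is a counterexample.

Answer: No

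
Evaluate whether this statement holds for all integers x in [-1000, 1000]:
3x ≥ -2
The claim fails at x = -1:
x = -1: LHS = 3·(-1) = -3; -3 ≥ -2 — FAILS

Because a single integer refutes it, the statement is false.

Answer: False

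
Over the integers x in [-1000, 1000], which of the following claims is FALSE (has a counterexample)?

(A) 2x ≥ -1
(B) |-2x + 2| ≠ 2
(A) x = -1: LHS = 2·(-1) = -2; -2 ≥ -1 — FAILS
(B) x = 0: LHS = |-2·0 + 2| = |2| = 2; 2 ≠ 2 — FAILS

Answer: Both A and B are false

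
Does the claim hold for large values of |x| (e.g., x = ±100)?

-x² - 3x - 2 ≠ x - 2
x = 100: LHS = -100² - 3·100 - 2 = -10302, RHS = 100 - 2 = 98; -10302 ≠ 98 — holds
x = -100: LHS = -(-100)² - 3·(-100) - 2 = -9702, RHS = (-100) - 2 = -102; -9702 ≠ -102 — holds

Answer: Yes, holds for both x = 100 and x = -100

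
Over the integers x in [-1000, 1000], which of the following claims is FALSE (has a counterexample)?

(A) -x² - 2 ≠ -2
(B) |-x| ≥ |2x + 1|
(A) x = 0: LHS = -0² - 2 = -2; -2 ≠ -2 — FAILS
(B) x = 0: LHS = |-0| = |0| = 0, RHS = |2·0 + 1| = |1| = 1; 0 ≥ 1 — FAILS

Answer: Both A and B are false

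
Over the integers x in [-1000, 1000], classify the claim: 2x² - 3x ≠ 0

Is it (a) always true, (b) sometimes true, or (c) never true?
Holds at x = 1: LHS = 2·1² - 3·1 = -1; -1 ≠ 0 — holds
Fails at x = 0: LHS = 2·0² - 3·0 = 0; 0 ≠ 0 — FAILS
It is satisfied by some integers in the range but not all.

Answer: Sometimes true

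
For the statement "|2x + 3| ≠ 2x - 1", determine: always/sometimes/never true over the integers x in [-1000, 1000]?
Over all integers in [-1000, 1000], LHS − RHS is always positive; it is smallest at x = 0, where it equals 4:
x = 0: LHS = |2·0 + 3| = |3| = 3, RHS = 2·0 - 1 = -1; 3 ≠ -1 — holds
At the ends of the range:
x = -1000: LHS = |2·(-1000) + 3| = |-1997| = 1997, RHS = 2·(-1000) - 1 = -2001; 1997 ≠ -2001 — holds
x = 1000: LHS = |2·1000 + 3| = |2003| = 2003, RHS = 2·1000 - 1 = 1999; 2003 ≠ 1999 — holds
Hence LHS − RHS is never 0, i.e. the two sides are never equal, so the relation holds for every integer in [-1000, 1000].

No counterexample exists.

Answer: Always true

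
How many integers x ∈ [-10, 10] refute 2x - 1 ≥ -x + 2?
Counterexamples in [-10, 10]: {-10, -9, -8, -7, -6, -5, -4, -3, -2, -1, 0}.

Counting them gives 11 values.

Answer: 11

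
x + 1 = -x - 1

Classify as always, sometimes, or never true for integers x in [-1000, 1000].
Holds at x = -1: LHS = (-1) + 1 = 0, RHS = -(-1) - 1 = 0; 0 = 0 — holds
Fails at x = 0: LHS = 0 + 1 = 1, RHS = -0 - 1 = -1; 1 = -1 — FAILS
It is satisfied by some integers in the range but not all.

Answer: Sometimes true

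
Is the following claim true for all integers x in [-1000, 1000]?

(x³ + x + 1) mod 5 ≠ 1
The claim fails at x = 0:
x = 0: LHS = (0³ + 0 + 1) mod 5 = 1 mod 5 = 1; 1 ≠ 1 — FAILS

Because a single integer refutes it, the statement is false.

Answer: False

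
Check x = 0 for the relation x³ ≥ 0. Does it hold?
x = 0: LHS = 0³ = 0; 0 ≥ 0 — holds

The relation is satisfied at x = 0.

Answer: Yes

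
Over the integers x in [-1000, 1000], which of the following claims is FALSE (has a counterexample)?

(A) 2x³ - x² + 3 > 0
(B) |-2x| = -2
(A) x = -1: LHS = 2·(-1)³ - (-1)² + 3 = 0; 0 > 0 — FAILS
(B) x = 0: LHS = |-2·0| = |0| = 0; 0 = -2 — FAILS

Answer: Both A and B are false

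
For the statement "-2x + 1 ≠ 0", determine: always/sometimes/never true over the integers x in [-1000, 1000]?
Track d = LHS − RHS over the integers in [-1000, 1000]. Equality would need d = 0, but d changes sign only between consecutive integers, jumping over 0:
x = 0: LHS = -2·0 + 1 = 1; 1 ≠ 0 — holds  (d = 1)
x = 1: LHS = -2·1 + 1 = -1; -1 ≠ 0 — holds  (d = -1)
Away from these crossings d keeps a constant sign, and checking every integer in [-1000, 1000] confirms d ≠ 0 throughout. Hence the two sides are never equal, so the relation holds for every integer in [-1000, 1000].

No counterexample exists.

Answer: Always true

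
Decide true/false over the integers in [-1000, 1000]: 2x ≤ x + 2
The claim fails at x = 3:
x = 3: LHS = 2·3 = 6, RHS = 3 + 2 = 5; 6 ≤ 5 — FAILS

Because a single integer refutes it, the statement is false.

Answer: False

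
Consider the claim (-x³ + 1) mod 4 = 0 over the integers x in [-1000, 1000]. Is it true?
The claim fails at x = 0:
x = 0: LHS = (-0³ + 1) mod 4 = 1 mod 4 = 1; 1 = 0 — FAILS

Because a single integer refutes it, the statement is false.

Answer: False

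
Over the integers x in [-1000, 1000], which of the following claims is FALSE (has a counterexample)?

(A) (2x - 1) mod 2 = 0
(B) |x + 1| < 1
(A) x = 0: LHS = (2·0 - 1) mod 2 = (-1) mod 2 = 1; 1 = 0 — FAILS
(B) x = 0: LHS = |0 + 1| = |1| = 1; 1 < 1 — FAILS

Answer: Both A and B are false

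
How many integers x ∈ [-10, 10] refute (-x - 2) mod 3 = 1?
Counterexamples in [-10, 10]: {-10, -8, -7, -5, -4, -2, -1, 1, 2, 4, 5, 7, 8, 10}.

Counting them gives 14 values.

Answer: 14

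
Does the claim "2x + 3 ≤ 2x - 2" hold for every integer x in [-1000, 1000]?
The claim fails at x = 0:
x = 0: LHS = 2·0 + 3 = 3, RHS = 2·0 - 2 = -2; 3 ≤ -2 — FAILS

Because a single integer refutes it, the statement is false.

Answer: False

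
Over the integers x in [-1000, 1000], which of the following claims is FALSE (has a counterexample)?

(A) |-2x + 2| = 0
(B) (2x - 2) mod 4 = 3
(A) x = 0: LHS = |-2·0 + 2| = |2| = 2; 2 = 0 — FAILS
(B) x = 0: LHS = (2·0 - 2) mod 4 = (-2) mod 4 = 2; 2 = 3 — FAILS

Answer: Both A and B are false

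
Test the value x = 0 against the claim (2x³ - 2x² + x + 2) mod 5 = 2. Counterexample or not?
Substitute x = 0 into the relation:
x = 0: LHS = (2·0³ - 2·0² + 0 + 2) mod 5 = 2 mod 5 = 2; 2 = 2 — holds

The claim holds here, so x = 0 is not a counterexample. (A counterexample exists elsewhere, e.g. x = 1.)

Answer: No, x = 0 is not a counterexample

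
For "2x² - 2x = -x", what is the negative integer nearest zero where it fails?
Testing negative integers from -1 downward:
x = -1: LHS = 2·(-1)² - 2·(-1) = 4, RHS = -(-1) = 1; 4 = 1 — FAILS  ← closest negative counterexample to 0

Answer: x = -1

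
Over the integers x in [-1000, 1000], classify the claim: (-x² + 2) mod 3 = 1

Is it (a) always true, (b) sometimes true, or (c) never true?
Holds at x = 1: LHS = (-1² + 2) mod 3 = 1 mod 3 = 1; 1 = 1 — holds
Fails at x = 0: LHS = (-0² + 2) mod 3 = 2 mod 3 = 2; 2 = 1 — FAILS
It is satisfied by some integers in the range but not all.

Answer: Sometimes true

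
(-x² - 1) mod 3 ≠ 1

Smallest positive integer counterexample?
Testing positive integers:
x = 1: LHS = (-1² - 1) mod 3 = (-2) mod 3 = 1; 1 ≠ 1 — FAILS  ← smallest positive counterexample

Answer: x = 1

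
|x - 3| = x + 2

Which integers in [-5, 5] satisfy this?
Track d = LHS − RHS over the integers in [-5, 5]. Equality would need d = 0, but d changes sign only between consecutive integers, jumping over 0:
x = 0: LHS = |0 - 3| = |-3| = 3, RHS = 0 + 2 = 2; 3 = 2 — FAILS  (d = 1)
x = 1: LHS = |1 - 3| = |-2| = 2, RHS = 1 + 2 = 3; 2 = 3 — FAILS  (d = -1)
Away from these crossings d keeps a constant sign, and checking every integer in [-5, 5] confirms d ≠ 0 throughout. Hence the two sides are never equal, so the claimed relation (=) fails for every integer in [-5, 5].

Answer: None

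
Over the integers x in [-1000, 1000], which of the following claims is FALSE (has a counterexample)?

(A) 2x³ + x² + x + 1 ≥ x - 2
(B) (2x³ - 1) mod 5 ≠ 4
(A) x = -2: LHS = 2·(-2)³ + (-2)² + (-2) + 1 = -13, RHS = (-2) - 2 = -4; -13 ≥ -4 — FAILS
(B) x = 0: LHS = (2·0³ - 1) mod 5 = (-1) mod 5 = 4; 4 ≠ 4 — FAILS

Answer: Both A and B are false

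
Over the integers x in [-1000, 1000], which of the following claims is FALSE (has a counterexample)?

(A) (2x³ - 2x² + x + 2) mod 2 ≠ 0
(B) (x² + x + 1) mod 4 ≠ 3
(A) x = 0: LHS = (2·0³ - 2·0² + 0 + 2) mod 2 = 2 mod 2 = 0; 0 ≠ 0 — FAILS
(B) x = 1: LHS = (1² + 1 + 1) mod 4 = 3 mod 4 = 3; 3 ≠ 3 — FAILS

Answer: Both A and B are false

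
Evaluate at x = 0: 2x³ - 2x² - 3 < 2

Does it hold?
x = 0: LHS = 2·0³ - 2·0² - 3 = -3; -3 < 2 — holds

The relation is satisfied at x = 0.

Answer: Yes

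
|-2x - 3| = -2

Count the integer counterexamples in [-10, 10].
Counterexamples in [-10, 10]: {-10, -9, -8, -7, -6, -5, -4, -3, -2, -1, 0, 1, 2, 3, 4, 5, 6, 7, 8, 9, 10}.

Counting them gives 21 values.

Answer: 21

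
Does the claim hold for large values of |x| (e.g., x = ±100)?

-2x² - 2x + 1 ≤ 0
x = 100: LHS = -2·100² - 2·100 + 1 = -20199; -20199 ≤ 0 — holds
x = -100: LHS = -2·(-100)² - 2·(-100) + 1 = -19799; -19799 ≤ 0 — holds

Answer: Yes, holds for both x = 100 and x = -100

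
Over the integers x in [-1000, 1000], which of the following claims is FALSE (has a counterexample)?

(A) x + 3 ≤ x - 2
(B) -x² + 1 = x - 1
(A) x = 0: LHS = 0 + 3 = 3, RHS = 0 - 2 = -2; 3 ≤ -2 — FAILS
(B) x = 0: LHS = -0² + 1 = 1, RHS = 0 - 1 = -1; 1 = -1 — FAILS

Answer: Both A and B are false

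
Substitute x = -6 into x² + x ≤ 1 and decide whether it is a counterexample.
Substitute x = -6 into the relation:
x = -6: LHS = (-6)² + (-6) = 30; 30 ≤ 1 — FAILS

Since the claim fails at x = -6, this value is a counterexample.

Answer: Yes, x = -6 is a counterexample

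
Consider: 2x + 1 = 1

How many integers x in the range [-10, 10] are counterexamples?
Counterexamples in [-10, 10]: {-10, -9, -8, -7, -6, -5, -4, -3, -2, -1, 1, 2, 3, 4, 5, 6, 7, 8, 9, 10}.

Counting them gives 20 values.

Answer: 20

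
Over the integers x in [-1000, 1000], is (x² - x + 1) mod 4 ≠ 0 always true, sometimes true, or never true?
For a polynomial with integer coefficients, its value mod 4 depends only on x mod 4, so it suffices to check one representative of each residue class, x = 0, 1, 2, 3:
x = 0: LHS = (0² - 0 + 1) mod 4 = 1 mod 4 = 1; 1 ≠ 0 — holds
x = 1: LHS = (1² - 1 + 1) mod 4 = 1 mod 4 = 1; 1 ≠ 0 — holds
x = 2: LHS = (2² - 2 + 1) mod 4 = 3 mod 4 = 3; 3 ≠ 0 — holds
x = 3: LHS = (3² - 3 + 1) mod 4 = 7 mod 4 = 3; 3 ≠ 0 — holds
The relation holds in every residue class, so the relation holds for every integer in [-1000, 1000].

No counterexample exists.

Answer: Always true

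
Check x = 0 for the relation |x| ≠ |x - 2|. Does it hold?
x = 0: LHS = |0| = 0, RHS = |0 - 2| = |-2| = 2; 0 ≠ 2 — holds

The relation is satisfied at x = 0.

Answer: Yes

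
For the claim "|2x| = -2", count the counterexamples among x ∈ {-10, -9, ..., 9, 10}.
Counterexamples in [-10, 10]: {-10, -9, -8, -7, -6, -5, -4, -3, -2, -1, 0, 1, 2, 3, 4, 5, 6, 7, 8, 9, 10}.

Counting them gives 21 values.

Answer: 21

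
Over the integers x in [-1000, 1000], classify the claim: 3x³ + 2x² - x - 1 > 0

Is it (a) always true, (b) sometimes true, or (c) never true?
Holds at x = 1: LHS = 3·1³ + 2·1² - 1 - 1 = 3; 3 > 0 — holds
Fails at x = 0: LHS = 3·0³ + 2·0² - 0 - 1 = -1; -1 > 0 — FAILS
It is satisfied by some integers in the range but not all.

Answer: Sometimes true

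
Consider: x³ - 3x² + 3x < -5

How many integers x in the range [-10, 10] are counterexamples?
Counterexamples in [-10, 10]: {0, 1, 2, 3, 4, 5, 6, 7, 8, 9, 10}.

Counting them gives 11 values.

Answer: 11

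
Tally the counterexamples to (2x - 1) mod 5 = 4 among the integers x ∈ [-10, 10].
Counterexamples in [-10, 10]: {-9, -8, -7, -6, -4, -3, -2, -1, 1, 2, 3, 4, 6, 7, 8, 9}.

Counting them gives 16 values.

Answer: 16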